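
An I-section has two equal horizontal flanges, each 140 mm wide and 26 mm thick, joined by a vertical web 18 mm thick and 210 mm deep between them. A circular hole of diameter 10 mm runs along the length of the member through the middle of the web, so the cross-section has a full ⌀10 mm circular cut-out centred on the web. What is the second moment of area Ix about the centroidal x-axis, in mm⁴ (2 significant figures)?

Split into non-overlapping primitives; take the origin at the lower-left of the bounding box.
Bottom flange: 140 × 26, A = 3 640 mm², y = 13 mm, Ī = 205 053 mm⁴.
Web: 18 × 210, A = 3 780 mm², y = 131 mm, Ī = 13 891 500 mm⁴.
Top flange: 140 × 26, A = 3 640 mm², y = 249 mm, Ī = 205 053 mm⁴.
Hole (subtracted): ⌀10, A = 78.54 mm², y = 131 mm, Ī = 490.9 mm⁴.
By symmetry the centroid is at mid-height, ȳ = 131 mm.
Transfer each piece to the centroidal x-axis using Ī + A·d² with d = y − 131:
  bottom flange: d = -118 mm → contributes +50 888 413 mm⁴
  web: d = 0 mm → contributes +13 891 500 mm⁴
  top flange: d = 118 mm → contributes +50 888 413 mm⁴
  hole: d = 0 mm → contributes −490.9 mm⁴
Total I = 115 667 836 mm⁴.

Ix ≈ 1.2 × 10⁸ mm⁴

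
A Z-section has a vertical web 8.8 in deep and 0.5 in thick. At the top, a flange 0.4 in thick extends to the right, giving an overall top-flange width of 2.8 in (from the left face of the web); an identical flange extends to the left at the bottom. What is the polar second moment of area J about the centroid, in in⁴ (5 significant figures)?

Decompose the section into non-overlapping parts with the origin at the bottom-left of its bounding rectangle.
Web: 0.5 × 8.8, A = 4.4 in², y = 4.4 in, Ī = 28.39467 in⁴.
Top flange (beyond web): 2.3 × 0.4, A = 0.92 in², y = 8.6 in, Ī = 0.01226667 in⁴.
Bottom flange (beyond web): 2.3 × 0.4, A = 0.92 in², y = 0.2 in, Ī = 0.01226667 in⁴.
Centroid: ȳ = ΣA·y / ΣA = 4.4 in.
Transfer each piece to the centroidal x-axis using Ī + A·d² with d = y − 4.4:
  web: d = 0 in → contributes +28.39467 in⁴
  top flange (beyond web): d = 4.2 in → contributes +16.24107 in⁴
  bottom flange (beyond web): d = -4.2 in → contributes +16.24107 in⁴
Total I = 60.8768 in⁴.
For the y-axis: x̄ = 2.55 in.
Repeating about the centroidal y-axis gives I_y = 4.5092 in⁴.
Polar second moment: J = I_x + I_y = 65.386 in⁴.

J ≈ 65.386 in⁴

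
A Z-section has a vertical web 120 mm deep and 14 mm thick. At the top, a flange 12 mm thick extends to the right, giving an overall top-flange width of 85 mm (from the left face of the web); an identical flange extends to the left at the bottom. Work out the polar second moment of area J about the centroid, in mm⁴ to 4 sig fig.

J ≈ 1.083 × 10⁷ mm⁴

Split into non-overlapping primitives; take the origin at the lower-left of the bounding box.
Web: 14 × 120, A = 1 680 mm², y = 60 mm, Ī = 2 016 000 mm⁴.
Top flange (beyond web): 71 × 12, A = 852 mm², y = 114 mm, Ī = 10 224 mm⁴.
Bottom flange (beyond web): 71 × 12, A = 852 mm², y = 6 mm, Ī = 10 224 mm⁴.
Centroid: ȳ = ΣA·y / ΣA = 60 mm.
Transfer each piece to the centroidal x-axis using Ī + A·d² with d = y − 60:
  web: d = 0 mm → contributes +2 016 000 mm⁴
  top flange (beyond web): d = 54 mm → contributes +2 494 656 mm⁴
  bottom flange (beyond web): d = -54 mm → contributes +2 494 656 mm⁴
Total I = 7 005 312 mm⁴.
For the y-axis: x̄ = 78 mm.
Repeating about the centroidal y-axis gives I_y = 3 821 112 mm⁴.
Polar second moment: J = I_x + I_y = 10 826 424 mm⁴.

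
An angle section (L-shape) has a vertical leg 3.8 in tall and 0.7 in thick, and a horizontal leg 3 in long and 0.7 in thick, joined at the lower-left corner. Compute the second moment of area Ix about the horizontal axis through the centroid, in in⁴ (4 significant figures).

Break the section into simple shapes (no overlaps), measuring from the bottom-left corner of the bounding box.
Vertical leg: 0.7 × 3.8, A = 2.66 in², y = 1.9 in, Ī = 3.20087 in⁴.
Horizontal leg (remainder): 2.3 × 0.7, A = 1.61 in², y = 0.35 in, Ī = 0.0657417 in⁴.
Centroid: ȳ = ΣA·y / ΣA = 1.31557 in.
Transfer each piece to the horizontal axis through the centroid using Ī + A·d² with d = y − 1.31557:
  vertical leg: d = 0.584426 in → contributes +4.1094 in⁴
  horizontal leg (remainder): d = -0.965574 in → contributes +1.5668 in⁴
Total I = 5.6762 in⁴.

Ix ≈ 5.676 in⁴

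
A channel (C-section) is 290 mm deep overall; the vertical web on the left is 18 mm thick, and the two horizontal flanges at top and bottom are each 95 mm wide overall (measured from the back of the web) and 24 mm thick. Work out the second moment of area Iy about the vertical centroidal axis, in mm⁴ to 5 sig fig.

Split into non-overlapping primitives; take the origin at the lower-left of the bounding box.
Web: 18 × 290, A = 5 220 mm², x = 9 mm, Ī = 140 940 mm⁴.
Top flange (beyond web): 77 × 24, A = 1 848 mm², x = 56.5 mm, Ī = 913 066 mm⁴.
Bottom flange (beyond web): 77 × 24, A = 1 848 mm², x = 56.5 mm, Ī = 913 066 mm⁴.
Centroid: x̄ = ΣA·x / ΣA = 28.69044 mm.
Transfer each piece to the vertical centroidal axis using Ī + A·d² with d = x − 28.69044:
  web: d = -19.69044 mm → contributes +2 164 805 mm⁴
  top flange (beyond web): d = 27.80956 mm → contributes +2 342 256 mm⁴
  bottom flange (beyond web): d = 27.80956 mm → contributes +2 342 256 mm⁴
Total I = 6 849 318 mm⁴.

Iy ≈ 6.8493 × 10⁶ mm⁴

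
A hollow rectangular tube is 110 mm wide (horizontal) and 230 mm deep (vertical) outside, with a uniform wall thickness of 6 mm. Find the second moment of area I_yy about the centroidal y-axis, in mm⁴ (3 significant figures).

Break the section into simple shapes (no overlaps), measuring from the bottom-left corner of the bounding box.
Outer rectangle: 110 × 230, A = 25 300 mm², x = 55 mm, Ī = 25 510 833 mm⁴.
Inner void (subtracted): 98 × 218, A = 21 364 mm², x = 55 mm, Ī = 17 098 321 mm⁴.
By symmetry the centroid is at mid-width, x̄ = 55 mm.
All pieces are centred on the centroidal y-axis, so I = ΣĪ (holes subtracted) = 8 412 512 mm⁴.

I_yy ≈ 8.41 × 10⁶ mm⁴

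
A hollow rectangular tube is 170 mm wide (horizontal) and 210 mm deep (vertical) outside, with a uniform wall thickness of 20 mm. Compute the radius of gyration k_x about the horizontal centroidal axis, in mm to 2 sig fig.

Split into non-overlapping primitives; take the origin at the lower-left of the bounding box.
Outer rectangle: 170 × 210, A = 35 700 mm², y = 105 mm, Ī = 131 197 500 mm⁴.
Inner void (subtracted): 130 × 170, A = 22 100 mm², y = 105 mm, Ī = 53 224 167 mm⁴.
By symmetry the centroid is at mid-height, ȳ = 105 mm.
All pieces are centred on the horizontal centroidal axis, so I = ΣĪ (holes subtracted) = 77 973 333 mm⁴.
Radius of gyration: k = √(I/A) = √(77 973 333 / 13 600) = 75.72 mm.

k_x ≈ 76 mm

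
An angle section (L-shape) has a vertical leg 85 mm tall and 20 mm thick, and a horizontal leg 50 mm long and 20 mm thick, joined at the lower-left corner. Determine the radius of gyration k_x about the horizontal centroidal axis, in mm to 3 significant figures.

Split into non-overlapping primitives; take the origin at the lower-left of the bounding box.
Vertical leg: 20 × 85, A = 1 700 mm², y = 42.5 mm, Ī = 1 023 542 mm⁴.
Horizontal leg (remainder): 30 × 20, A = 600 mm², y = 10 mm, Ī = 20 000 mm⁴.
Centroid: ȳ = ΣA·y / ΣA = 34.022 mm.
Transfer each piece to the horizontal centroidal axis using Ī + A·d² with d = y − 34.022:
  vertical leg: d = 8.4783 mm → contributes +1 145 739 mm⁴
  horizontal leg (remainder): d = -24.022 mm → contributes +366 226 mm⁴
Total I = 1 511 966 mm⁴.
Radius of gyration: k = √(I/A) = √(1 511 966 / 2 300) = 25.639 mm.

k_x ≈ 25.6 mm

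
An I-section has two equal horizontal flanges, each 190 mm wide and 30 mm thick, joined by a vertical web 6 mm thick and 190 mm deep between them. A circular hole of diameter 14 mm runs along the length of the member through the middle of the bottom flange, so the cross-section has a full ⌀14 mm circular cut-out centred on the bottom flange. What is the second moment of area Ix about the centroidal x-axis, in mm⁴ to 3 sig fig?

Ix ≈ 1.40 × 10⁸ mm⁴

Decompose the section into non-overlapping parts with the origin at the bottom-left of its bounding rectangle.
Bottom flange: 190 × 30, A = 5 700 mm², y = 15 mm, Ī = 427 500 mm⁴.
Web: 6 × 190, A = 1 140 mm², y = 125 mm, Ī = 3 429 500 mm⁴.
Top flange: 190 × 30, A = 5 700 mm², y = 235 mm, Ī = 427 500 mm⁴.
Hole (subtracted): ⌀14, A = 153.94 mm², y = 15 mm, Ī = 1885.7 mm⁴.
Centroid: ȳ = ΣA·y / ΣA = 126.37 mm.
Transfer each piece to the centroidal x-axis using Ī + A·d² with d = y − 126.37:
  bottom flange: d = -111.37 mm → contributes +71 122 517 mm⁴
  web: d = -1.3671 mm → contributes +3 431 631 mm⁴
  top flange: d = 108.63 mm → contributes +67 693 790 mm⁴
  hole: d = -111.37 mm → contributes −1 911 123 mm⁴
Total I = 140 336 814 mm⁴.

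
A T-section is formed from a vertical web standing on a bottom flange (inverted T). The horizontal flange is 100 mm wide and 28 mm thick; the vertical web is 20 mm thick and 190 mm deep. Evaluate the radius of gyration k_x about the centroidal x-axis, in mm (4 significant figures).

Treat the section as a set of non-overlapping primitives; coordinates are from the bounding-box lower-left.
Flange: 100 × 28, A = 2 800 mm², y = 14 mm, Ī = 182 933 mm⁴.
Web: 20 × 190, A = 3 800 mm², y = 123 mm, Ī = 11 431 667 mm⁴.
Centroid: ȳ = ΣA·y / ΣA = 76.7576 mm.
Transfer each piece to the centroidal x-axis using Ī + A·d² with d = y − 76.7576:
  flange: d = -62.7576 mm → contributes +11 210 771 mm⁴
  web: d = 46.2424 mm → contributes +19 557 442 mm⁴
Total I = 30 768 212 mm⁴.
Radius of gyration: k = √(I/A) = √(30 768 212 / 6 600) = 68.2777 mm.

k_x ≈ 68.28 mm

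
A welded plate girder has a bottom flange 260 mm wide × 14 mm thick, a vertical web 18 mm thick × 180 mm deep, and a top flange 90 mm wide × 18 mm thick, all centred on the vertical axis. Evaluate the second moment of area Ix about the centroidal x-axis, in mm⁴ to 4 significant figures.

Ix ≈ 5.461 × 10⁷ mm⁴

Break the section into simple shapes (no overlaps), measuring from the bottom-left corner of the bounding box.
Bottom plate: 260 × 14, A = 3 640 mm², y = 7 mm, Ī = 59453.3 mm⁴.
Web plate: 18 × 180, A = 3 240 mm², y = 104 mm, Ī = 8 748 000 mm⁴.
Top plate: 90 × 18, A = 1 620 mm², y = 203 mm, Ī = 43 740 mm⁴.
Centroid: ȳ = ΣA·y / ΣA = 81.3294 mm.
Transfer each piece to the centroidal x-axis using Ī + A·d² with d = y − 81.3294:
  bottom plate: d = -74.3294 mm → contributes +20 169 949 mm⁴
  web plate: d = 22.6706 mm → contributes +10 413 216 mm⁴
  top plate: d = 121.671 mm → contributes +24 025 786 mm⁴
Total I = 54 608 951 mm⁴.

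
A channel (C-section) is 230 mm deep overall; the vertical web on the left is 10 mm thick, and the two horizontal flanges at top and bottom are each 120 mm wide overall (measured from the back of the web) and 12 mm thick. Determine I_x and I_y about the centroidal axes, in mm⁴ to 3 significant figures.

Decompose the section into non-overlapping parts with the origin at the bottom-left of its bounding rectangle.
Web: 10 × 230, A = 2 300 mm², y = 115 mm, Ī = 10 139 167 mm⁴.
Top flange (beyond web): 110 × 12, A = 1 320 mm², y = 224 mm, Ī = 15 840 mm⁴.
Bottom flange (beyond web): 110 × 12, A = 1 320 mm², y = 6 mm, Ī = 15 840 mm⁴.
By symmetry the centroid is at mid-height, ȳ = 115 mm.
Transfer each piece to the centroidal x-axis using Ī + A·d² with d = y − 115:
  web: d = 0 mm → contributes +10 139 167 mm⁴
  top flange (beyond web): d = 109 mm → contributes +15 698 760 mm⁴
  bottom flange (beyond web): d = -109 mm → contributes +15 698 760 mm⁴
Total I = 41 536 687 mm⁴.
For the y-axis: x̄ = 37.065 mm.
Repeating about the centroidal y-axis gives I_y = 7 106 106 mm⁴.

I_x ≈ 4.15 × 10⁷ mm⁴, I_y ≈ 7.11 × 10⁶ mm⁴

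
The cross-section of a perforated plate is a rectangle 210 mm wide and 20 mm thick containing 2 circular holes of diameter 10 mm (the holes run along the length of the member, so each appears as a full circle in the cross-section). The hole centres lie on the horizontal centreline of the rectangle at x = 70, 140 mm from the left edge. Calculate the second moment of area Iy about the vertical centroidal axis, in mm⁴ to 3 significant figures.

Break the section into simple shapes (no overlaps), measuring from the bottom-left corner of the bounding box.
Plate: 210 × 20, A = 4 200 mm², x = 105 mm, Ī = 15 435 000 mm⁴.
Hole 1 (subtracted): ⌀10, A = 78.54 mm², x = 70 mm, Ī = 490.87 mm⁴.
Hole 2 (subtracted): ⌀10, A = 78.54 mm², x = 140 mm, Ī = 490.87 mm⁴.
By symmetry the centroid is at mid-width, x̄ = 105 mm.
Transfer each piece to the vertical centroidal axis using Ī + A·d² with d = x − 105:
  plate: d = 0 mm → contributes +15 435 000 mm⁴
  hole 1: d = -35 mm → contributes −96 702 mm⁴
  hole 2: d = 35 mm → contributes −96 702 mm⁴
Total I = 15 241 596 mm⁴.

Iy ≈ 1.52 × 10⁷ mm⁴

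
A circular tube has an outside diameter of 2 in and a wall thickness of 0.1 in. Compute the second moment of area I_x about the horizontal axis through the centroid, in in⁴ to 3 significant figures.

I_x ≈ 0.270 in⁴

Decompose the section into non-overlapping parts with the origin at the bottom-left of its bounding rectangle.
Outer circle: ⌀2, A = 3.1416 in², y = 1 in, Ī = 0.7854 in⁴.
Bore (subtracted): ⌀1.8, A = 2.5447 in², y = 1 in, Ī = 0.5153 in⁴.
By symmetry the centroid is at mid-height, ȳ = 1 in.
All pieces are centred on the horizontal axis through the centroid, so I = ΣĪ (holes subtracted) = 0.2701 in⁴.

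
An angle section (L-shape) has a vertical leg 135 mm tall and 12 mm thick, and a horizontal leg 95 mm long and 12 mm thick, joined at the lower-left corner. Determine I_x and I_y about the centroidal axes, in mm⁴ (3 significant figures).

I_x ≈ 4.81 × 10⁶ mm⁴, I_y ≈ 1.98 × 10⁶ mm⁴

Treat the section as a set of non-overlapping primitives; coordinates are from the bounding-box lower-left.
Vertical leg: 12 × 135, A = 1 620 mm², y = 67.5 mm, Ī = 2 460 375 mm⁴.
Horizontal leg (remainder): 83 × 12, A = 996 mm², y = 6 mm, Ī = 11 952 mm⁴.
Centroid: ȳ = ΣA·y / ΣA = 44.085 mm.
Transfer each piece to the centroidal x-axis using Ī + A·d² with d = y − 44.085:
  vertical leg: d = 23.415 mm → contributes +3 348 570 mm⁴
  horizontal leg (remainder): d = -38.085 mm → contributes +1 456 607 mm⁴
Total I = 4 805 177 mm⁴.
For the y-axis: x̄ = 24.085 mm.
Repeating about the centroidal y-axis gives I_y = 1 982 857 mm⁴.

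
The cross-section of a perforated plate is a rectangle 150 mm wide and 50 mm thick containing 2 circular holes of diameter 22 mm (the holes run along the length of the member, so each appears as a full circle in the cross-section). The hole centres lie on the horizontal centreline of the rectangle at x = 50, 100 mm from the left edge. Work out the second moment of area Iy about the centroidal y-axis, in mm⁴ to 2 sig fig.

Decompose the section into non-overlapping parts with the origin at the bottom-left of its bounding rectangle.
Plate: 150 × 50, A = 7 500 mm², x = 75 mm, Ī = 14 062 500 mm⁴.
Hole 1 (subtracted): ⌀22, A = 380.1 mm², x = 50 mm, Ī = 11 499 mm⁴.
Hole 2 (subtracted): ⌀22, A = 380.1 mm², x = 100 mm, Ī = 11 499 mm⁴.
By symmetry the centroid is at mid-width, x̄ = 75 mm.
Transfer each piece to the centroidal y-axis using Ī + A·d² with d = x − 75:
  plate: d = 0 mm → contributes +14 062 500 mm⁴
  hole 1: d = -25 mm → contributes −249 082 mm⁴
  hole 2: d = 25 mm → contributes −249 082 mm⁴
Total I = 13 564 336 mm⁴.

Iy ≈ 1.4 × 10⁷ mm⁴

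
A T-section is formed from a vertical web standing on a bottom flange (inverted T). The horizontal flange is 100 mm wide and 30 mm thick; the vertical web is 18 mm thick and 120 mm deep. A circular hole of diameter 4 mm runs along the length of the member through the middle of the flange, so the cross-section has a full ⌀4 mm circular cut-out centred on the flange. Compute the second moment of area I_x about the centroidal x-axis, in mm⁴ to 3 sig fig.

I_x ≈ 9.87 × 10⁶ mm⁴

Treat the section as a set of non-overlapping primitives; coordinates are from the bounding-box lower-left.
Flange: 100 × 30, A = 3 000 mm², y = 15 mm, Ī = 225 000 mm⁴.
Web: 18 × 120, A = 2 160 mm², y = 90 mm, Ī = 2 592 000 mm⁴.
Hole (subtracted): ⌀4, A = 12.566 mm², y = 15 mm, Ī = 12.566 mm⁴.
Centroid: ȳ = ΣA·y / ΣA = 46.472 mm.
Transfer each piece to the centroidal x-axis using Ī + A·d² with d = y − 46.472:
  flange: d = -31.472 mm → contributes +3 196 459 mm⁴
  web: d = 43.528 mm → contributes +6 684 525 mm⁴
  hole: d = -31.472 mm → contributes −12 459 mm⁴
Total I = 9 868 524 mm⁴.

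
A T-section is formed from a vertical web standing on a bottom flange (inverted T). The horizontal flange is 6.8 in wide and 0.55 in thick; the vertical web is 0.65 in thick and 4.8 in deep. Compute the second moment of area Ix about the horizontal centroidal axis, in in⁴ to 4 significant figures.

Ix ≈ 18.26 in⁴

Treat the section as a set of non-overlapping primitives; coordinates are from the bounding-box lower-left.
Flange: 6.8 × 0.55, A = 3.74 in², y = 0.275 in, Ī = 0.0942792 in⁴.
Web: 0.65 × 4.8, A = 3.12 in², y = 2.95 in, Ī = 5.9904 in⁴.
Centroid: ȳ = ΣA·y / ΣA = 1.49162 in.
Transfer each piece to the horizontal centroidal axis using Ī + A·d² with d = y − 1.49162:
  flange: d = -1.21662 in → contributes +5.63008 in⁴
  web: d = 1.45838 in → contributes +12.6263 in⁴
Total I = 18.2563 in⁴.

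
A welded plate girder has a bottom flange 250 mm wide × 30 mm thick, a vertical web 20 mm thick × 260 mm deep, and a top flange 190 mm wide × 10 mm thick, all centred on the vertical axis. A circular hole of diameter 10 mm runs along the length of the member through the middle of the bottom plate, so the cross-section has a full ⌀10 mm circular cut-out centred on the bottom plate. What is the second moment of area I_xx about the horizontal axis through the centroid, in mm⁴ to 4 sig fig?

Split into non-overlapping primitives; take the origin at the lower-left of the bounding box.
Bottom plate: 250 × 30, A = 7 500 mm², y = 15 mm, Ī = 562 500 mm⁴.
Web plate: 20 × 260, A = 5 200 mm², y = 160 mm, Ī = 29 293 333 mm⁴.
Top plate: 190 × 10, A = 1 900 mm², y = 295 mm, Ī = 15833.3 mm⁴.
Hole (subtracted): ⌀10, A = 78.5398 mm², y = 15 mm, Ī = 490.874 mm⁴.
Centroid: ȳ = ΣA·y / ΣA = 103.559 mm.
Transfer each piece to the horizontal axis through the centroid using Ī + A·d² with d = y − 103.559:
  bottom plate: d = -88.5586 mm → contributes +59 382 175 mm⁴
  web plate: d = 56.4414 mm → contributes +45 858 625 mm⁴
  top plate: d = 191.441 mm → contributes +69 650 481 mm⁴
  hole: d = -88.5586 mm → contributes −616 449 mm⁴
Total I = 174 274 832 mm⁴.

I_xx ≈ 1.743 × 10⁸ mm⁴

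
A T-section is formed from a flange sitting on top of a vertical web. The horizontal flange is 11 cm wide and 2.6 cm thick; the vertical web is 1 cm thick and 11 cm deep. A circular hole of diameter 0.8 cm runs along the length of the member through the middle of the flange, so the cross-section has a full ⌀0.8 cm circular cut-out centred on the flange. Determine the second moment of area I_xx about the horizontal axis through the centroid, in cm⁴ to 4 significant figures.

Break the section into simple shapes (no overlaps), measuring from the bottom-left corner of the bounding box.
Flange: 11 × 2.6, A = 28.6 cm², y = 12.3 cm, Ī = 16.1113 cm⁴.
Web: 1 × 11, A = 11 cm², y = 5.5 cm, Ī = 110.917 cm⁴.
Hole (subtracted): ⌀0.8, A = 0.502655 cm², y = 12.3 cm, Ī = 0.0201062 cm⁴.
Centroid: ȳ = ΣA·y / ΣA = 10.3868 cm.
Transfer each piece to the horizontal axis through the centroid using Ī + A·d² with d = y − 10.3868:
  flange: d = 1.91317 cm → contributes +120.794 cm⁴
  web: d = -4.88683 cm → contributes +373.608 cm⁴
  hole: d = 1.91317 cm → contributes −1.85994 cm⁴
Total I = 492.543 cm⁴.

I_xx ≈ 492.5 cm⁴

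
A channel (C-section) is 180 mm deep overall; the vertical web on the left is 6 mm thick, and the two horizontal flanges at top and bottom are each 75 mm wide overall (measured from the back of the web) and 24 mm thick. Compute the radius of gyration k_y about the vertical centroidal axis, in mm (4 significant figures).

k_y ≈ 23.68 mm

Decompose the section into non-overlapping parts with the origin at the bottom-left of its bounding rectangle.
Web: 6 × 180, A = 1 080 mm², x = 3 mm, Ī = 3 240 mm⁴.
Top flange (beyond web): 69 × 24, A = 1 656 mm², x = 40.5 mm, Ī = 657 018 mm⁴.
Bottom flange (beyond web): 69 × 24, A = 1 656 mm², x = 40.5 mm, Ī = 657 018 mm⁴.
Centroid: x̄ = ΣA·x / ΣA = 31.2787 mm.
Transfer each piece to the vertical centroidal axis using Ī + A·d² with d = x − 31.2787:
  web: d = -28.2787 mm → contributes +866 899 mm⁴
  top flange (beyond web): d = 9.22131 mm → contributes +797 832 mm⁴
  bottom flange (beyond web): d = 9.22131 mm → contributes +797 832 mm⁴
Total I = 2 462 563 mm⁴.
Radius of gyration: k = √(I/A) = √(2 462 563 / 4 392) = 23.679 mm.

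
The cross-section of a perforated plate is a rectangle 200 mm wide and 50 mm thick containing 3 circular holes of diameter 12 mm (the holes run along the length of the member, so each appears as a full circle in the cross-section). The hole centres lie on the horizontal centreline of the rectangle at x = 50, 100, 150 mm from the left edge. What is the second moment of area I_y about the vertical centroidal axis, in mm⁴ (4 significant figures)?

Break the section into simple shapes (no overlaps), measuring from the bottom-left corner of the bounding box.
Plate: 200 × 50, A = 10 000 mm², x = 100 mm, Ī = 33 333 333 mm⁴.
Hole 1 (subtracted): ⌀12, A = 113.097 mm², x = 50 mm, Ī = 1017.88 mm⁴.
Hole 2 (subtracted): ⌀12, A = 113.097 mm², x = 100 mm, Ī = 1017.88 mm⁴.
Hole 3 (subtracted): ⌀12, A = 113.097 mm², x = 150 mm, Ī = 1017.88 mm⁴.
By symmetry the centroid is at mid-width, x̄ = 100 mm.
Transfer each piece to the vertical centroidal axis using Ī + A·d² with d = x − 100:
  plate: d = 0 mm → contributes +33 333 333 mm⁴
  hole 1: d = -50 mm → contributes −283 761 mm⁴
  hole 2: d = 0 mm → contributes −1017.88 mm⁴
  hole 3: d = 50 mm → contributes −283 761 mm⁴
Total I = 32 764 793 mm⁴.

I_y ≈ 3.276 × 10⁷ mm⁴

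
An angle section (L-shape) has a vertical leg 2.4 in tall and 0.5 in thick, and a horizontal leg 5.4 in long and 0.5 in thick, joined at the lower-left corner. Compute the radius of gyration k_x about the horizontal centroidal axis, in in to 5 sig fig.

k_x ≈ 0.60906 in

Break the section into simple shapes (no overlaps), measuring from the bottom-left corner of the bounding box.
Vertical leg: 0.5 × 2.4, A = 1.2 in², y = 1.2 in, Ī = 0.576 in⁴.
Horizontal leg (remainder): 4.9 × 0.5, A = 2.45 in², y = 0.25 in, Ī = 0.05104167 in⁴.
Centroid: ȳ = ΣA·y / ΣA = 0.5623288 in.
Transfer each piece to the horizontal centroidal axis using Ī + A·d² with d = y − 0.5623288:
  vertical leg: d = 0.6376712 in → contributes +1.06395 in⁴
  horizontal leg (remainder): d = -0.3123288 in → contributes +0.2900374 in⁴
Total I = 1.353987 in⁴.
Radius of gyration: k = √(I/A) = √(1.353987 / 3.65) = 0.609061 in.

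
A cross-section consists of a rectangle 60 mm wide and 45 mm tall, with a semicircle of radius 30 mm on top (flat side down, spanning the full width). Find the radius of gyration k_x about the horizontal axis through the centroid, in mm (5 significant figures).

Treat the section as a set of non-overlapping primitives; coordinates are from the bounding-box lower-left.
Rectangular body: 60 × 45, A = 2 700 mm², y = 22.5 mm, Ī = 455 625 mm⁴.
Semicircular cap: semicircle r = 30, A = 1413.717 mm², y = 57.7324 mm, Ī = 88903.14 mm⁴.
Centroid: ȳ = ΣA·y / ΣA = 34.60794 mm.
Transfer each piece to the horizontal axis through the centroid using Ī + A·d² with d = y − 34.60794:
  rectangular body: d = -12.10794 mm → contributes +851450.8 mm⁴
  semicircular cap: d = 23.12446 mm → contributes +844874.8 mm⁴
Total I = 1 696 326 mm⁴.
Radius of gyration: k = √(I/A) = √(1 696 326 / 4113.717) = 20.30661 mm.

k_x ≈ 20.307 mm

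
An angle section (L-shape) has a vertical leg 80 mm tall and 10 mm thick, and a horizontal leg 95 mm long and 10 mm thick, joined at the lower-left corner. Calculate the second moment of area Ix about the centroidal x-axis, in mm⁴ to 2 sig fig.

Ix ≈ 9.4 × 10⁵ mm⁴

Decompose the section into non-overlapping parts with the origin at the bottom-left of its bounding rectangle.
Vertical leg: 10 × 80, A = 800 mm², y = 40 mm, Ī = 426 667 mm⁴.
Horizontal leg (remainder): 85 × 10, A = 850 mm², y = 5 mm, Ī = 7 083 mm⁴.
Centroid: ȳ = ΣA·y / ΣA = 21.97 mm.
Transfer each piece to the centroidal x-axis using Ī + A·d² with d = y − 21.97:
  vertical leg: d = 18.03 mm → contributes +686 740 mm⁴
  horizontal leg (remainder): d = -16.97 mm → contributes +251 858 mm⁴
Total I = 938 598 mm⁴.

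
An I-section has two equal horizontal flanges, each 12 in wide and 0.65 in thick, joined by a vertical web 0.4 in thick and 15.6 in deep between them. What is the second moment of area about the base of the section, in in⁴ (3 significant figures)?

Decompose the section into non-overlapping parts with the origin at the bottom-left of its bounding rectangle.
Bottom flange: 12 × 0.65, A = 7.8 in², y = 0.325 in, Ī = 0.27463 in⁴.
Web: 0.4 × 15.6, A = 6.24 in², y = 8.45 in, Ī = 126.55 in⁴.
Top flange: 12 × 0.65, A = 7.8 in², y = 16.575 in, Ī = 0.27463 in⁴.
Transfer each piece to the bottom edge using Ī + A·d² with d = y − 0:
  bottom flange: d = 0.325 in → contributes +1.0985 in⁴
  web: d = 8.45 in → contributes +572.1 in⁴
  top flange: d = 16.575 in → contributes +2143.2 in⁴
Total I = 2716.4 in⁴.

I_base ≈ 2720 in⁴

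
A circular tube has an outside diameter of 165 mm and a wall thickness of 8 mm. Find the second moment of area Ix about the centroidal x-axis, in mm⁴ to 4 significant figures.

Ix ≈ 1.219 × 10⁷ mm⁴

Decompose the section into non-overlapping parts with the origin at the bottom-left of its bounding rectangle.
Outer circle: ⌀165, A = 21382.5 mm², y = 82.5 mm, Ī = 36 383 601 mm⁴.
Bore (subtracted): ⌀149, A = 17436.6 mm², y = 82.5 mm, Ī = 24 194 406 mm⁴.
By symmetry the centroid is at mid-height, ȳ = 82.5 mm.
All pieces are centred on the centroidal x-axis, so I = ΣĪ (holes subtracted) = 12 189 194 mm⁴.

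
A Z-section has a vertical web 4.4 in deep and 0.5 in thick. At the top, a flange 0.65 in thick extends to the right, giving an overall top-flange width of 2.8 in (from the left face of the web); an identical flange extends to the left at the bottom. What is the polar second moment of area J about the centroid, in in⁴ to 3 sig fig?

J ≈ 21.4 in⁴

Break the section into simple shapes (no overlaps), measuring from the bottom-left corner of the bounding box.
Web: 0.5 × 4.4, A = 2.2 in², y = 2.2 in, Ī = 3.5493 in⁴.
Top flange (beyond web): 2.3 × 0.65, A = 1.495 in², y = 4.075 in, Ī = 0.052636 in⁴.
Bottom flange (beyond web): 2.3 × 0.65, A = 1.495 in², y = 0.325 in, Ī = 0.052636 in⁴.
Centroid: ȳ = ΣA·y / ΣA = 2.2 in.
Transfer each piece to the centroidal x-axis using Ī + A·d² with d = y − 2.2:
  web: d = 0 in → contributes +3.5493 in⁴
  top flange (beyond web): d = 1.875 in → contributes +5.3085 in⁴
  bottom flange (beyond web): d = -1.875 in → contributes +5.3085 in⁴
Total I = 14.166 in⁴.
For the y-axis: x̄ = 2.55 in.
Repeating about the centroidal y-axis gives I_y = 7.2243 in⁴.
Polar second moment: J = I_x + I_y = 21.391 in⁴.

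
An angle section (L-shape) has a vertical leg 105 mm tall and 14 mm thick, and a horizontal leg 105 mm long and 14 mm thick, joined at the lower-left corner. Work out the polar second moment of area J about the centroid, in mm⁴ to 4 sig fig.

J ≈ 5.569 × 10⁶ mm⁴

Treat the section as a set of non-overlapping primitives; coordinates are from the bounding-box lower-left.
Vertical leg: 14 × 105, A = 1 470 mm², y = 52.5 mm, Ī = 1 350 563 mm⁴.
Horizontal leg (remainder): 91 × 14, A = 1 274 mm², y = 7 mm, Ī = 20808.7 mm⁴.
Centroid: ȳ = ΣA·y / ΣA = 31.375 mm.
Transfer each piece to the centroidal x-axis using Ī + A·d² with d = y − 31.375:
  vertical leg: d = 21.125 mm → contributes +2 006 573 mm⁴
  horizontal leg (remainder): d = -24.375 mm → contributes +777 744 mm⁴
Total I = 2 784 317 mm⁴.
For the y-axis: x̄ = 31.375 mm.
Repeating about the centroidal y-axis gives I_y = 2 784 317 mm⁴.
Polar second moment: J = I_x + I_y = 5 568 634 mm⁴.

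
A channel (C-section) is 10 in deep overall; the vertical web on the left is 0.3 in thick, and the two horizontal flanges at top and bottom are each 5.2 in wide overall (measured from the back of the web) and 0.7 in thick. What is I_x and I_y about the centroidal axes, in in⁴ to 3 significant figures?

I_x ≈ 174 in⁴, I_y ≈ 27.9 in⁴

Break the section into simple shapes (no overlaps), measuring from the bottom-left corner of the bounding box.
Web: 0.3 × 10, A = 3 in², y = 5 in, Ī = 25 in⁴.
Top flange (beyond web): 4.9 × 0.7, A = 3.43 in², y = 9.65 in, Ī = 0.14006 in⁴.
Bottom flange (beyond web): 4.9 × 0.7, A = 3.43 in², y = 0.35 in, Ī = 0.14006 in⁴.
By symmetry the centroid is at mid-height, ȳ = 5 in.
Transfer each piece to the centroidal x-axis using Ī + A·d² with d = y − 5:
  web: d = 0 in → contributes +25 in⁴
  top flange (beyond web): d = 4.65 in → contributes +74.305 in⁴
  bottom flange (beyond web): d = -4.65 in → contributes +74.305 in⁴
Total I = 173.61 in⁴.
For the y-axis: x̄ = 1.9589 in.
Repeating about the centroidal y-axis gives I_y = 27.858 in⁴.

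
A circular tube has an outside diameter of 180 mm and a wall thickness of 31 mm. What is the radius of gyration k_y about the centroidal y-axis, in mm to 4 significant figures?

Decompose the section into non-overlapping parts with the origin at the bottom-left of its bounding rectangle.
Outer circle: ⌀180, A = 25446.9 mm², x = 90 mm, Ī = 51 529 974 mm⁴.
Bore (subtracted): ⌀118, A = 10935.9 mm², x = 90 mm, Ī = 9 516 953 mm⁴.
By symmetry the centroid is at mid-width, x̄ = 90 mm.
All pieces are centred on the centroidal y-axis, so I = ΣĪ (holes subtracted) = 42 013 020 mm⁴.
Radius of gyration: k = √(I/A) = √(42 013 020 / 14 511) = 53.8075 mm.

k_y ≈ 53.81 mm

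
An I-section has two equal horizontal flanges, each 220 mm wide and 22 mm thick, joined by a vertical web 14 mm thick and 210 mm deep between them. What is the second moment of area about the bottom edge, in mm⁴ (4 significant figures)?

I_base ≈ 3.450 × 10⁸ mm⁴

Split into non-overlapping primitives; take the origin at the lower-left of the bounding box.
Bottom flange: 220 × 22, A = 4 840 mm², y = 11 mm, Ī = 195 213 mm⁴.
Web: 14 × 210, A = 2 940 mm², y = 127 mm, Ī = 10 804 500 mm⁴.
Top flange: 220 × 22, A = 4 840 mm², y = 243 mm, Ī = 195 213 mm⁴.
Transfer each piece to a horizontal axis along the bottom face using Ī + A·d² with d = y − 0:
  bottom flange: d = 11 mm → contributes +780 853 mm⁴
  web: d = 127 mm → contributes +58 223 760 mm⁴
  top flange: d = 243 mm → contributes +285 992 373 mm⁴
Total I = 344 996 987 mm⁴.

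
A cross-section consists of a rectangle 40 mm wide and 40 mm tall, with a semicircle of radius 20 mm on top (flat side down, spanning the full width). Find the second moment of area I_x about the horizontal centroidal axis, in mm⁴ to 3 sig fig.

Decompose the section into non-overlapping parts with the origin at the bottom-left of its bounding rectangle.
Rectangular body: 40 × 40, A = 1 600 mm², y = 20 mm, Ī = 213 333 mm⁴.
Semicircular cap: semicircle r = 20, A = 628.32 mm², y = 48.488 mm, Ī = 17 561 mm⁴.
Centroid: ȳ = ΣA·y / ΣA = 28.033 mm.
Transfer each piece to the horizontal centroidal axis using Ī + A·d² with d = y − 28.033:
  rectangular body: d = -8.0328 mm → contributes +316 576 mm⁴
  semicircular cap: d = 20.455 mm → contributes +280 465 mm⁴
Total I = 597 041 mm⁴.

I_x ≈ 5.97 × 10⁵ mm⁴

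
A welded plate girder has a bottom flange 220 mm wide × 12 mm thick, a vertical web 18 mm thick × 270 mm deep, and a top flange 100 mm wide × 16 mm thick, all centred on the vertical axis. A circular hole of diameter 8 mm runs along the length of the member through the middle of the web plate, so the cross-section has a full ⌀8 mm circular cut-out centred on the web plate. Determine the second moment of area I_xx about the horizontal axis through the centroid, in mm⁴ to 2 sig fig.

Treat the section as a set of non-overlapping primitives; coordinates are from the bounding-box lower-left.
Bottom plate: 220 × 12, A = 2 640 mm², y = 6 mm, Ī = 31 680 mm⁴.
Web plate: 18 × 270, A = 4 860 mm², y = 147 mm, Ī = 29 524 500 mm⁴.
Top plate: 100 × 16, A = 1 600 mm², y = 290 mm, Ī = 34 133 mm⁴.
Hole (subtracted): ⌀8, A = 50.27 mm², y = 147 mm, Ī = 201.1 mm⁴.
Centroid: ȳ = ΣA·y / ΣA = 131.1 mm.
Transfer each piece to the horizontal axis through the centroid using Ī + A·d² with d = y − 131.1:
  bottom plate: d = -125.1 mm → contributes +41 380 615 mm⁴
  web plate: d = 15.85 mm → contributes +30 745 470 mm⁴
  top plate: d = 158.9 mm → contributes +40 407 545 mm⁴
  hole: d = 15.85 mm → contributes −12 829 mm⁴
Total I = 112 520 801 mm⁴.

I_xx ≈ 1.1 × 10⁸ mm⁴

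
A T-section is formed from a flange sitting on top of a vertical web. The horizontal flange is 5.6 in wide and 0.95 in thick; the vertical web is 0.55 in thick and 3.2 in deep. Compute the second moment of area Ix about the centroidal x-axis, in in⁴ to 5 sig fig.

Break the section into simple shapes (no overlaps), measuring from the bottom-left corner of the bounding box.
Flange: 5.6 × 0.95, A = 5.32 in², y = 3.675 in, Ī = 0.4001083 in⁴.
Web: 0.55 × 3.2, A = 1.76 in², y = 1.6 in, Ī = 1.501867 in⁴.
Centroid: ȳ = ΣA·y / ΣA = 3.159181 in.
Transfer each piece to the centroidal x-axis using Ī + A·d² with d = y − 3.159181:
  flange: d = 0.5158192 in → contributes +1.815598 in⁴
  web: d = -1.559181 in → contributes +5.780505 in⁴
Total I = 7.596103 in⁴.

Ix ≈ 7.5961 in⁴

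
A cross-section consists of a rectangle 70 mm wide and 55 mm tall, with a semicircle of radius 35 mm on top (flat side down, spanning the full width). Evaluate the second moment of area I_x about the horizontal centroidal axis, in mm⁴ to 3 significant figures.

I_x ≈ 3.44 × 10⁶ mm⁴

Split into non-overlapping primitives; take the origin at the lower-left of the bounding box.
Rectangular body: 70 × 55, A = 3 850 mm², y = 27.5 mm, Ī = 970 521 mm⁴.
Semicircular cap: semicircle r = 35, A = 1924.2 mm², y = 69.854 mm, Ī = 164 704 mm⁴.
Centroid: ȳ = ΣA·y / ΣA = 41.614 mm.
Transfer each piece to the horizontal centroidal axis using Ī + A·d² with d = y − 41.614:
  rectangular body: d = -14.114 mm → contributes +1 737 500 mm⁴
  semicircular cap: d = 28.24 mm → contributes +1 699 280 mm⁴
Total I = 3 436 779 mm⁴.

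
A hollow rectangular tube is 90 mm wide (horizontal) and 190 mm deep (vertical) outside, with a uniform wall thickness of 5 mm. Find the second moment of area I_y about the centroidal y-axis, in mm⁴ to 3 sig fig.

I_y ≈ 3.86 × 10⁶ mm⁴

Split into non-overlapping primitives; take the origin at the lower-left of the bounding box.
Outer rectangle: 90 × 190, A = 17 100 mm², x = 45 mm, Ī = 11 542 500 mm⁴.
Inner void (subtracted): 80 × 180, A = 14 400 mm², x = 45 mm, Ī = 7 680 000 mm⁴.
By symmetry the centroid is at mid-width, x̄ = 45 mm.
All pieces are centred on the centroidal y-axis, so I = ΣĪ (holes subtracted) = 3 862 500 mm⁴.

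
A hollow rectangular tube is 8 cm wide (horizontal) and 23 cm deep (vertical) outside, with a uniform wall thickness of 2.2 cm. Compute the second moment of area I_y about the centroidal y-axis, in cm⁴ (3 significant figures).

I_y ≈ 909 cm⁴

Decompose the section into non-overlapping parts with the origin at the bottom-left of its bounding rectangle.
Outer rectangle: 8 × 23, A = 184 cm², x = 4 cm, Ī = 981.33 cm⁴.
Inner void (subtracted): 3.6 × 18.6, A = 66.96 cm², x = 4 cm, Ī = 72.317 cm⁴.
By symmetry the centroid is at mid-width, x̄ = 4 cm.
All pieces are centred on the centroidal y-axis, so I = ΣĪ (holes subtracted) = 909.02 cm⁴.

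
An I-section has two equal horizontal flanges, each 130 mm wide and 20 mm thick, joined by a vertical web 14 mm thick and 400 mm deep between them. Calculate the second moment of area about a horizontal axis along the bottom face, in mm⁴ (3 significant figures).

Break the section into simple shapes (no overlaps), measuring from the bottom-left corner of the bounding box.
Bottom flange: 130 × 20, A = 2 600 mm², y = 10 mm, Ī = 86 667 mm⁴.
Web: 14 × 400, A = 5 600 mm², y = 220 mm, Ī = 74 666 667 mm⁴.
Top flange: 130 × 20, A = 2 600 mm², y = 430 mm, Ī = 86 667 mm⁴.
Transfer each piece to the base of the section using Ī + A·d² with d = y − 0:
  bottom flange: d = 10 mm → contributes +346 667 mm⁴
  web: d = 220 mm → contributes +345 706 667 mm⁴
  top flange: d = 430 mm → contributes +480 826 667 mm⁴
Total I = 826 880 000 mm⁴.

I_base ≈ 8.27 × 10⁸ mm⁴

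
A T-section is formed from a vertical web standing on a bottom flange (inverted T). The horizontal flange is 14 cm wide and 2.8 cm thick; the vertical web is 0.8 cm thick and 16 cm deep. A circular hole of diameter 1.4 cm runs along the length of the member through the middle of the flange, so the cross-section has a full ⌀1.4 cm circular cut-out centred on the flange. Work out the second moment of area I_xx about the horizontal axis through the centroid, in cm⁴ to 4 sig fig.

I_xx ≈ 1143 cm⁴

Treat the section as a set of non-overlapping primitives; coordinates are from the bounding-box lower-left.
Flange: 14 × 2.8, A = 39.2 cm², y = 1.4 cm, Ī = 25.6107 cm⁴.
Web: 0.8 × 16, A = 12.8 cm², y = 10.8 cm, Ī = 273.067 cm⁴.
Hole (subtracted): ⌀1.4, A = 1.53938 cm², y = 1.4 cm, Ī = 0.188574 cm⁴.
Centroid: ȳ = ΣA·y / ΣA = 3.78443 cm.
Transfer each piece to the horizontal axis through the centroid using Ī + A·d² with d = y − 3.78443:
  flange: d = -2.38443 cm → contributes +248.483 cm⁴
  web: d = 7.01557 cm → contributes +903.059 cm⁴
  hole: d = -2.38443 cm → contributes −8.94076 cm⁴
Total I = 1142.6 cm⁴.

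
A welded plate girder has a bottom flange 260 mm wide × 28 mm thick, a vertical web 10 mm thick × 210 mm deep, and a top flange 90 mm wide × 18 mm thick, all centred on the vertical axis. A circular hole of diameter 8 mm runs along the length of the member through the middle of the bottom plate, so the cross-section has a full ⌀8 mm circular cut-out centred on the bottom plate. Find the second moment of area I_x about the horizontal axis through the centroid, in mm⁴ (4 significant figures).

Split into non-overlapping primitives; take the origin at the lower-left of the bounding box.
Bottom plate: 260 × 28, A = 7 280 mm², y = 14 mm, Ī = 475 627 mm⁴.
Web plate: 10 × 210, A = 2 100 mm², y = 133 mm, Ī = 7 717 500 mm⁴.
Top plate: 90 × 18, A = 1 620 mm², y = 247 mm, Ī = 43 740 mm⁴.
Hole (subtracted): ⌀8, A = 50.2655 mm², y = 14 mm, Ī = 201.062 mm⁴.
Centroid: ȳ = ΣA·y / ΣA = 71.2945 mm.
Transfer each piece to the horizontal axis through the centroid using Ī + A·d² with d = y − 71.2945:
  bottom plate: d = -57.2945 mm → contributes +24 373 423 mm⁴
  web plate: d = 61.7055 mm → contributes +15 713 384 mm⁴
  top plate: d = 175.705 mm → contributes +50 057 042 mm⁴
  hole: d = -57.2945 mm → contributes −165 206 mm⁴
Total I = 89 978 643 mm⁴.

I_x ≈ 8.998 × 10⁷ mm⁴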